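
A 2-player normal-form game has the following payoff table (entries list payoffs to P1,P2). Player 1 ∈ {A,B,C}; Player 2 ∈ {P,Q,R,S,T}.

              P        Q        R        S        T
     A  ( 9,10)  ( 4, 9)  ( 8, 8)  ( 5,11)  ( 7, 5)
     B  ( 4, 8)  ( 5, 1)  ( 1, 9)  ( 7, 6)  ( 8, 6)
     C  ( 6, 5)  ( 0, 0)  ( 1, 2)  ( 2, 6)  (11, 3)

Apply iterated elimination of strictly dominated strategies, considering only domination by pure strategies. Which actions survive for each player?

P2 drop Q (P beats it: A:10>9 B:8>1 C:5>0)
P2 drop T (P beats it: A:10>5 B:8>6 C:5>3)
P1 drop C (A beats it: P:9>6 R:8>1 S:5>2)
P1→{A,B} P2→{P,R,S}

Remaining: P1:{A,B} P2:{P,R,S}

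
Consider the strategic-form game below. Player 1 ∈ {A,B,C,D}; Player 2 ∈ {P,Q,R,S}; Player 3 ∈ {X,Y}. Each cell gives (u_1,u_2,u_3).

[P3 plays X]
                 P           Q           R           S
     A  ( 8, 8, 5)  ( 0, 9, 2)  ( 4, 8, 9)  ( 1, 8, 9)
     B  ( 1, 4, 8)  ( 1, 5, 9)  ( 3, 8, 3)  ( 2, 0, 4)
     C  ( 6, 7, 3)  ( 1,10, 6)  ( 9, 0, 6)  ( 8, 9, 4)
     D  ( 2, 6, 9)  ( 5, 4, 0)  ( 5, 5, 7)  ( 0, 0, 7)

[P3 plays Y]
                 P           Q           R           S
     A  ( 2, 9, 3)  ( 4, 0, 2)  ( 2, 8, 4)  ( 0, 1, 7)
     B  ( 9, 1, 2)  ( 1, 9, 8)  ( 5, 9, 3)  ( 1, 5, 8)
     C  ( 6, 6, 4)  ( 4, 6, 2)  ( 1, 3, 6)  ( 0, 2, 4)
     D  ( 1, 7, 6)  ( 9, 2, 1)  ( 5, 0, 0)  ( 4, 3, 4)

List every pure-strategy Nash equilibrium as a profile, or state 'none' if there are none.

(A,P,X): not NE [P2→Q gives 9>8]
(A,P,Y): not NE [P1→B gives 9>2; P3→X gives 5>3]
(A,Q,X): not NE [P1→D gives 5>0]
(A,Q,Y): not NE [P1→D gives 9>4; P2→P gives 9>0]
(A,R,X): not NE [P1→C gives 9>4; P2→Q gives 9>8]
(A,R,Y): not NE [P1→D gives 5>2; P2→P gives 9>8; P3→X gives 9>4]
(A,S,X): not NE [P1→C gives 8>1; P2→Q gives 9>8]
(A,S,Y): not NE [P1→D gives 4>0; P2→P gives 9>1; P3→X gives 9>7]
(B,P,X): not NE [P1→A gives 8>1; P2→R gives 8>4]
(B,P,Y): not NE [P2→R gives 9>1; P3→X gives 8>2]
(B,Q,X): not NE [P1→D gives 5>1; P2→R gives 8>5]
(B,Q,Y): not NE [P1→D gives 9>1; P3→X gives 9>8]
(B,R,X): not NE [P1→C gives 9>3]
(B,R,Y): NE
(B,S,X): not NE [P1→C gives 8>2; P2→R gives 8>0; P3→Y gives 8>4]
(B,S,Y): not NE [P1→D gives 4>1; P2→R gives 9>5]
(C,P,X): not NE [P1→A gives 8>6; P2→Q gives 10>7; P3→Y gives 4>3]
(C,P,Y): not NE [P1→B gives 9>6]
(C,Q,X): not NE [P1→D gives 5>1]
(C,Q,Y): not NE [P1→D gives 9>4; P3→X gives 6>2]
(C,R,X): not NE [P2→Q gives 10>0]
(C,R,Y): not NE [P1→D gives 5>1; P2→Q gives 6>3]
(C,S,X): not NE [P2→Q gives 10>9]
(C,S,Y): not NE [P1→D gives 4>0; P2→Q gives 6>2]
(D,P,X): not NE [P1→A gives 8>2]
(D,P,Y): not NE [P1→B gives 9>1; P3→X gives 9>6]
(D,Q,X): not NE [P2→P gives 6>4; P3→Y gives 1>0]
(D,Q,Y): not NE [P2→P gives 7>2]
(D,R,X): not NE [P1→C gives 9>5; P2→P gives 6>5]
(D,R,Y): not NE [P2→P gives 7>0; P3→X gives 7>0]
(D,S,X): not NE [P1→C gives 8>0; P2→P gives 6>0]
(D,S,Y): not NE [P2→P gives 7>3; P3→X gives 7>4]

NE set: (B,R,Y)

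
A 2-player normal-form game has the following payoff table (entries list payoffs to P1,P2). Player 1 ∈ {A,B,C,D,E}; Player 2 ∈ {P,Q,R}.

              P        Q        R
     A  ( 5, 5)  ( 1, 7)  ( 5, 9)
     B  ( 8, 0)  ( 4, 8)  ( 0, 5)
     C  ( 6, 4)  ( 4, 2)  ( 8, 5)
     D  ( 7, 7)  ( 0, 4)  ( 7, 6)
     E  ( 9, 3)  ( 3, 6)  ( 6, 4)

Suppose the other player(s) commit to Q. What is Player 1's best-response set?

u_1(A vs Q) = 1
u_1(B vs Q) = 4
u_1(C vs Q) = 4
u_1(D vs Q) = 0
u_1(E vs Q) = 3
max payoff 4 at {B,C}

BR_1 = {B,C}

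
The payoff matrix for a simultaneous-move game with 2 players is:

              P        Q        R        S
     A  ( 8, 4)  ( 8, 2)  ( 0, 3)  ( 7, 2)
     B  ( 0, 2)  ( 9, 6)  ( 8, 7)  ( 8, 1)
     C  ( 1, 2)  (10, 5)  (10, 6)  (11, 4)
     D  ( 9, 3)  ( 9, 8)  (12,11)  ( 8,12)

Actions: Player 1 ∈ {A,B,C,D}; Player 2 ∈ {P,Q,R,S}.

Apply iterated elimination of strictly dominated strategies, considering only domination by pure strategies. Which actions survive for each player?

P1 drop A (D beats it: P:9>8 Q:9>8 R:12>0 S:8>7)
P1 drop B (C beats it: P:1>0 Q:10>9 R:10>8 S:11>8)
P2 drop P (Q beats it: C:5>2 D:8>3)
P2 drop Q (R beats it: C:6>5 D:11>8)
P1→{C,D} P2→{R,S}

Remaining: P1:{C,D} P2:{R,S}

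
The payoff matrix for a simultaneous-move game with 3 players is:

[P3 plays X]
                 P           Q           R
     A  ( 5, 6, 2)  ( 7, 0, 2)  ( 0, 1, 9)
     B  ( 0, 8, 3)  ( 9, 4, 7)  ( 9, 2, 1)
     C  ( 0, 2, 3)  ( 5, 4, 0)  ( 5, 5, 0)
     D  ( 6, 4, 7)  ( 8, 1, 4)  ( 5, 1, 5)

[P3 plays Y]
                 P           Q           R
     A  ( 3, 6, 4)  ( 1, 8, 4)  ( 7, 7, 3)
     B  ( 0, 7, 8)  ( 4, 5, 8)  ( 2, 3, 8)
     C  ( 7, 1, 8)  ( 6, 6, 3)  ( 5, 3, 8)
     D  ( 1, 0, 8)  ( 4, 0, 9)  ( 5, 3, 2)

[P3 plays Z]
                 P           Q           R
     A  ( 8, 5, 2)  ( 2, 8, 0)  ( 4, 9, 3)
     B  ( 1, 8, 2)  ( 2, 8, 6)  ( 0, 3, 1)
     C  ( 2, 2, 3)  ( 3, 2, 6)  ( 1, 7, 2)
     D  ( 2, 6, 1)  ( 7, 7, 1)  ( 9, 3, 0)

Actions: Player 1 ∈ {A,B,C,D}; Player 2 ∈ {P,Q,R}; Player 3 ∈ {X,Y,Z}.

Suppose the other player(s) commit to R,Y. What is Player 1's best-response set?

u_1(A vs R,Y) = 7
u_1(B vs R,Y) = 2
u_1(C vs R,Y) = 5
u_1(D vs R,Y) = 5
max payoff 7 at {A}

BR_1 = {A}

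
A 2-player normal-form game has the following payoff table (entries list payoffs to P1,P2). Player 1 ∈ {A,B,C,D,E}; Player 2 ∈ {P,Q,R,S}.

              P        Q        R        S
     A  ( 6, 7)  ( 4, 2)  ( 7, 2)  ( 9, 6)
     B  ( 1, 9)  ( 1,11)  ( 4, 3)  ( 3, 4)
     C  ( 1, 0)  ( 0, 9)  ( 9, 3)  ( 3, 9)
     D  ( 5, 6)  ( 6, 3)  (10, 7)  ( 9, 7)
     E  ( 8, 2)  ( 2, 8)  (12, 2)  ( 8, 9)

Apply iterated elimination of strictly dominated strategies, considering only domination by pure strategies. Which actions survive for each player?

P1 drop B (A beats it: P:6>1 Q:4>1 R:7>4 S:9>3)
P1 drop C (D beats it: P:5>1 Q:6>0 R:10>9 S:9>3)
P2 drop Q (S beats it: A:6>2 D:7>3 E:9>8)
P1→{A,D,E} P2→{P,R,S}

IESDS → P1:{A,D,E} P2:{P,R,S}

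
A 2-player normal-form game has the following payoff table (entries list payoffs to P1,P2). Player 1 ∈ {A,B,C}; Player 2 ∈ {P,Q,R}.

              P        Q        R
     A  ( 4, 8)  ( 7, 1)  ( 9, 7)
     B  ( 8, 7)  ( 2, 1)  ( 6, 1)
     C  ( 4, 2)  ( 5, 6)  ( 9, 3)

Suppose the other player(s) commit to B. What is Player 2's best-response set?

u_2(P vs B) = 7
u_2(Q vs B) = 1
u_2(R vs B) = 1
max payoff 7 at {P}

argmax u_2 = {P}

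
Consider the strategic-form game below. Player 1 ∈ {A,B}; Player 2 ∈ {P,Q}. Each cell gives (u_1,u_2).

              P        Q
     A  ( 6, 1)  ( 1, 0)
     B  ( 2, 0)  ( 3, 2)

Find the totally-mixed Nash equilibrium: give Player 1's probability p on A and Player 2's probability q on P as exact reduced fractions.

p=2/3, q=1/3

P1 indiff ⇒ q·6+(1-q)·1 = q·2+(1-q)·3 ⇒ q(4) = (1-q)(2) ⇒ q = 1/3
P2 indiff ⇒ p·1+(1-p)·0 = p·0+(1-p)·2 ⇒ p(1) = (1-p)(2) ⇒ p = 2/3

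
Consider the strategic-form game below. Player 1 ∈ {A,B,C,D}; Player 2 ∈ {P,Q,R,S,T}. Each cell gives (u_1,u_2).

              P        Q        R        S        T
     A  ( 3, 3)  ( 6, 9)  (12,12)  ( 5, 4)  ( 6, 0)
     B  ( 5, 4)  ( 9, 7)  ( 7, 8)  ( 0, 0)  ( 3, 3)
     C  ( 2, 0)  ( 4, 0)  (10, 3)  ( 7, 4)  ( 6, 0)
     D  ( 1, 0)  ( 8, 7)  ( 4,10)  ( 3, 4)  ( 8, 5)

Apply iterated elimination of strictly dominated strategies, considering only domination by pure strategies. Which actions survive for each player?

IESDS → P1:{A,C} P2:{R,S}

P2 drop P (R beats it: A:12>3 B:8>4 C:3>0 D:10>0)
P2 drop Q (R beats it: A:12>9 B:8>7 C:3>0 D:10>7)
P1 drop B (A beats it: R:12>7 S:5>0 T:6>3)
P2 drop T (R beats it: A:12>0 C:3>0 D:10>5)
P1 drop D (A beats it: R:12>4 S:5>3)
P1→{A,C} P2→{R,S}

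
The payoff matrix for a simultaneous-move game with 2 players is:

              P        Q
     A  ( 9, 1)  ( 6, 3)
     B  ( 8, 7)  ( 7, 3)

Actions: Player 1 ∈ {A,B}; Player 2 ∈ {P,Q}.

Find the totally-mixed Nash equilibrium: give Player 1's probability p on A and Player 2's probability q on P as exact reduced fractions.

P1 indiff ⇒ q·9+(1-q)·6 = q·8+(1-q)·7 ⇒ q(1) = (1-q)(1) ⇒ q = 1/2
P2 indiff ⇒ p·1+(1-p)·7 = p·3+(1-p)·3 ⇒ p(-2) = (1-p)(-4) ⇒ p = 2/3

p=2/3, q=1/2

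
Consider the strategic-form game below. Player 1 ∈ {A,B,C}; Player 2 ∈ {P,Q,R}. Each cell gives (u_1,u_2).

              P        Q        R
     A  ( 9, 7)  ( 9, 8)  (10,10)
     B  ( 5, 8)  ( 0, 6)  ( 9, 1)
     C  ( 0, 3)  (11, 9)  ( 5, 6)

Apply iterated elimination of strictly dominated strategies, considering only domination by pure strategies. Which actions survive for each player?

Survivors P1:{A,C} P2:{Q,R}

P1 drop B (A beats it: P:9>5 Q:9>0 R:10>9)
P2 drop P (Q beats it: A:8>7 C:9>3)
P1→{A,C} P2→{Q,R}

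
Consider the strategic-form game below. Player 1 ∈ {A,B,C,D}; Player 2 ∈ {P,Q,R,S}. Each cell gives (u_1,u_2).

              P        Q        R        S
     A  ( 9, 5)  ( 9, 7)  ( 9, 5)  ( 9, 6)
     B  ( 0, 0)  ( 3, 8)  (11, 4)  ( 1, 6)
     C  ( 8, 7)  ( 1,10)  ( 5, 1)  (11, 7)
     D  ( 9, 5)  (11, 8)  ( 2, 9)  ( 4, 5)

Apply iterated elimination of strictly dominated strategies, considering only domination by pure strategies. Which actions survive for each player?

P2 drop P (Q beats it: A:7>5 B:8>0 C:10>7 D:8>5)
P2 drop S (Q beats it: A:7>6 B:8>6 C:10>7 D:8>5)
P1 drop C (A beats it: Q:9>1 R:9>5)
P1→{A,B,D} P2→{Q,R}

Survivors P1:{A,B,D} P2:{Q,R}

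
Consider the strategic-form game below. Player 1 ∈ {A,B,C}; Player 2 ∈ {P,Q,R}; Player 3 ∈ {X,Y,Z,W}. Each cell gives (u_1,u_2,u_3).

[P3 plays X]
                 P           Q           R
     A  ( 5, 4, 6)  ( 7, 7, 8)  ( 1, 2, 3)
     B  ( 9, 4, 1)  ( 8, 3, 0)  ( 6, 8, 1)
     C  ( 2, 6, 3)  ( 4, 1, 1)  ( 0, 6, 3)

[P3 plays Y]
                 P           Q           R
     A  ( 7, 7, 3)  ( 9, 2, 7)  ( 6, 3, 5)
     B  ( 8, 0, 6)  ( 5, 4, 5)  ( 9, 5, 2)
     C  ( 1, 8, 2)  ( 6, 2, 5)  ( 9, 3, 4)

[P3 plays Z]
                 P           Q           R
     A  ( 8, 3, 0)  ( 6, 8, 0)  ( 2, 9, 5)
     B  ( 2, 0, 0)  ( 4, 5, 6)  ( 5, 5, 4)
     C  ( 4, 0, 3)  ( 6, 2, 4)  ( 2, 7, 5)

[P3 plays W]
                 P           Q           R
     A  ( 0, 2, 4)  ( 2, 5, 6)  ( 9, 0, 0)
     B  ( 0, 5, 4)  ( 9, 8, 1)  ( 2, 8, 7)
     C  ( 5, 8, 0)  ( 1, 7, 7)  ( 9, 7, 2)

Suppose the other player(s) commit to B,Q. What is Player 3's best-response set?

P3 best: {Z}

u_3(X vs B,Q) = 0
u_3(Y vs B,Q) = 5
u_3(Z vs B,Q) = 6
u_3(W vs B,Q) = 1
max payoff 6 at {Z}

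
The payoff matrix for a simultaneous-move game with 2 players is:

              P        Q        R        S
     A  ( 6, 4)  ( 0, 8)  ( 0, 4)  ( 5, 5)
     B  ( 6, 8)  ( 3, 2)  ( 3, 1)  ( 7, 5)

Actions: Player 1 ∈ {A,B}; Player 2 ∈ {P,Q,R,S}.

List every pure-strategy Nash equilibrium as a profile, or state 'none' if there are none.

PSNE = {(B,P)}

(A,P): not NE [P2→Q gives 8>4]
(A,Q): not NE [P1→B gives 3>0]
(A,R): not NE [P1→B gives 3>0; P2→Q gives 8>4]
(A,S): not NE [P1→B gives 7>5; P2→Q gives 8>5]
(B,P): NE
(B,Q): not NE [P2→P gives 8>2]
(B,R): not NE [P2→P gives 8>1]
(B,S): not NE [P2→P gives 8>5]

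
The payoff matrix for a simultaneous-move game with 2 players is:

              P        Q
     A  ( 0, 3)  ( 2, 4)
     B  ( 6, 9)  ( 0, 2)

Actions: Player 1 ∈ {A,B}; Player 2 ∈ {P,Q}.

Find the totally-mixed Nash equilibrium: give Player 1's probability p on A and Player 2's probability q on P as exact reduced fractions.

P1 indiff ⇒ q·0+(1-q)·2 = q·6+(1-q)·0 ⇒ q(-6) = (1-q)(-2) ⇒ q = 1/4
P2 indiff ⇒ p·3+(1-p)·9 = p·4+(1-p)·2 ⇒ p(-1) = (1-p)(-7) ⇒ p = 7/8

(p,q) = (7/8, 1/4)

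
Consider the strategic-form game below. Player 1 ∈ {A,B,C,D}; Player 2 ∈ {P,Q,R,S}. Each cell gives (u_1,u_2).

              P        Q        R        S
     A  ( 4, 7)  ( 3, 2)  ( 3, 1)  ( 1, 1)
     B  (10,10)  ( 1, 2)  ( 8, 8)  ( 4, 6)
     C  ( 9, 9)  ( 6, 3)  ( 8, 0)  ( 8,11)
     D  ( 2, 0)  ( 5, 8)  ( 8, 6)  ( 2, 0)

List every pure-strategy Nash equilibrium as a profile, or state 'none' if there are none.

(A,P): not NE [P1→B gives 10>4]
(A,Q): not NE [P1→C gives 6>3; P2→P gives 7>2]
(A,R): not NE [P1→D gives 8>3; P2→P gives 7>1]
(A,S): not NE [P1→C gives 8>1; P2→P gives 7>1]
(B,P): NE
(B,Q): not NE [P1→C gives 6>1; P2→P gives 10>2]
(B,R): not NE [P2→P gives 10>8]
(B,S): not NE [P1→C gives 8>4; P2→P gives 10>6]
(C,P): not NE [P1→B gives 10>9; P2→S gives 11>9]
(C,Q): not NE [P2→S gives 11>3]
(C,R): not NE [P2→S gives 11>0]
(C,S): NE
(D,P): not NE [P1→B gives 10>2; P2→Q gives 8>0]
(D,Q): not NE [P1→C gives 6>5]
(D,R): not NE [P2→Q gives 8>6]
(D,S): not NE [P1→C gives 8>2; P2→Q gives 8>0]

PSNE = {(B,P), (C,S)}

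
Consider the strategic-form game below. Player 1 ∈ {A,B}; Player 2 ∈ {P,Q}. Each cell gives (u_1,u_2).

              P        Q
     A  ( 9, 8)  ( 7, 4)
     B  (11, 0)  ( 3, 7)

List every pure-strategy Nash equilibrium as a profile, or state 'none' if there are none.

(A,P): not NE [P1→B gives 11>9]
(A,Q): not NE [P2→P gives 8>4]
(B,P): not NE [P2→Q gives 7>0]
(B,Q): not NE [P1→A gives 7>3]

Equilibria: none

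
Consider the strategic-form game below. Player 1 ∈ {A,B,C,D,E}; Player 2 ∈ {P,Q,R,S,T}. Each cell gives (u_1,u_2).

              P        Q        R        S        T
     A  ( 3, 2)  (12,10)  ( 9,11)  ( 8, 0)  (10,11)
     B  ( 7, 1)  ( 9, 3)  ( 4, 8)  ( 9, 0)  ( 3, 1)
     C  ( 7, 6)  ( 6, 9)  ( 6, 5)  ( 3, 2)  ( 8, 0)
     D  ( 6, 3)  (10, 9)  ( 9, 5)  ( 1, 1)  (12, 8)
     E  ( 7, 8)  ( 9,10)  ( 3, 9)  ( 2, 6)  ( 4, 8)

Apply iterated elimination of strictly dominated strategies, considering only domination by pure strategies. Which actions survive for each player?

P2 drop P (Q beats it: A:10>2 B:3>1 C:9>6 D:9>3 E:10>8)
P1 drop C (A beats it: Q:12>6 R:9>6 S:8>3 T:10>8)
P1 drop E (A beats it: Q:12>9 R:9>3 S:8>2 T:10>4)
P2 drop S (Q beats it: A:10>0 B:3>0 D:9>1)
P1 drop B (A beats it: Q:12>9 R:9>4 T:10>3)
P1→{A,D} P2→{Q,R,T}

Remaining: P1:{A,D} P2:{Q,R,T}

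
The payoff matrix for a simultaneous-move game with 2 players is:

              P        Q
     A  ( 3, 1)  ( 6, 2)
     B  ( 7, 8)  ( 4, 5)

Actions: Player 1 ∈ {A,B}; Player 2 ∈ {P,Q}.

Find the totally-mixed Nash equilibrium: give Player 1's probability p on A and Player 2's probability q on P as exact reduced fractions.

p=3/4, q=1/3

P1 indiff ⇒ q·3+(1-q)·6 = q·7+(1-q)·4 ⇒ q(-4) = (1-q)(-2) ⇒ q = 1/3
P2 indiff ⇒ p·1+(1-p)·8 = p·2+(1-p)·5 ⇒ p(-1) = (1-p)(-3) ⇒ p = 3/4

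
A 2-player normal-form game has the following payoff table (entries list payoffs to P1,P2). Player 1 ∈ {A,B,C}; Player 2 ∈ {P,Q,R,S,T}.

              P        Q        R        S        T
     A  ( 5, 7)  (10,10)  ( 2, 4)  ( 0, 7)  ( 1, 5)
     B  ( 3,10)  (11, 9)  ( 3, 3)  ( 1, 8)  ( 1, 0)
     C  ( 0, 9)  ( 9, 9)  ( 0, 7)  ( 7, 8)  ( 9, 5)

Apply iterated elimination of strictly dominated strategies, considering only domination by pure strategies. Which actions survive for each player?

P2 drop R (P beats it: A:7>4 B:10>3 C:9>7)
P2 drop S (Q beats it: A:10>7 B:9>8 C:9>8)
P2 drop T (P beats it: A:7>5 B:10>0 C:9>5)
P1 drop C (A beats it: P:5>0 Q:10>9)
P1→{A,B} P2→{P,Q}

Survivors P1:{A,B} P2:{P,Q}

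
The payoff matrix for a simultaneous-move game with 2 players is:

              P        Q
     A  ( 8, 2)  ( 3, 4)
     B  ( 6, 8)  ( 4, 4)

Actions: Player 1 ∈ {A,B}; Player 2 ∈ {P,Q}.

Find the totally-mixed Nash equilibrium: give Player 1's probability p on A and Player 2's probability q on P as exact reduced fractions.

P1 indiff ⇒ q·8+(1-q)·3 = q·6+(1-q)·4 ⇒ q(2) = (1-q)(1) ⇒ q = 1/3
P2 indiff ⇒ p·2+(1-p)·8 = p·4+(1-p)·4 ⇒ p(-2) = (1-p)(-4) ⇒ p = 2/3

P1 mixes 2/3 on A; P2 mixes 1/3 on P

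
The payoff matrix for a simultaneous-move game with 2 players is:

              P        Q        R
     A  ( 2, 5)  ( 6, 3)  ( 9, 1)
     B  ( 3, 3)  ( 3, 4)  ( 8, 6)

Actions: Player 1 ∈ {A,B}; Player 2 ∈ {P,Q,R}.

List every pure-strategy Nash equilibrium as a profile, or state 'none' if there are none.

(A,P): not NE [P1→B gives 3>2]
(A,Q): not NE [P2→P gives 5>3]
(A,R): not NE [P2→P gives 5>1]
(B,P): not NE [P2→R gives 6>3]
(B,Q): not NE [P1→A gives 6>3; P2→R gives 6>4]
(B,R): not NE [P1→A gives 9>8]

No pure NE.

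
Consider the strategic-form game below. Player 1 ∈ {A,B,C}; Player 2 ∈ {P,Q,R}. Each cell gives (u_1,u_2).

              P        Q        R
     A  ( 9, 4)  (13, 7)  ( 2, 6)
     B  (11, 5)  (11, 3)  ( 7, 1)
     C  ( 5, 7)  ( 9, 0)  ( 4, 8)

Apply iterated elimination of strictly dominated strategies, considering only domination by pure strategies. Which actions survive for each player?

IESDS → P1:{A,B} P2:{P,Q}

P1 drop C (B beats it: P:11>5 Q:11>9 R:7>4)
P2 drop R (Q beats it: A:7>6 B:3>1)
P1→{A,B} P2→{P,Q}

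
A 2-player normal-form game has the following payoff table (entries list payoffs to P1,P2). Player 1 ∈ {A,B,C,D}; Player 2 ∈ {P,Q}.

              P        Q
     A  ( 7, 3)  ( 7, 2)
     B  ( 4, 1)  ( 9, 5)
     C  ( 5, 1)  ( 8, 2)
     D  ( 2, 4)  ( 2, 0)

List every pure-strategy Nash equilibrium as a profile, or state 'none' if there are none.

(A,P): NE
(A,Q): not NE [P1→B gives 9>7; P2→P gives 3>2]
(B,P): not NE [P1→A gives 7>4; P2→Q gives 5>1]
(B,Q): NE
(C,P): not NE [P1→A gives 7>5; P2→Q gives 2>1]
(C,Q): not NE [P1→B gives 9>8]
(D,P): not NE [P1→A gives 7>2]
(D,Q): not NE [P1→B gives 9>2; P2→P gives 4>0]

NE set: (A,P), (B,Q)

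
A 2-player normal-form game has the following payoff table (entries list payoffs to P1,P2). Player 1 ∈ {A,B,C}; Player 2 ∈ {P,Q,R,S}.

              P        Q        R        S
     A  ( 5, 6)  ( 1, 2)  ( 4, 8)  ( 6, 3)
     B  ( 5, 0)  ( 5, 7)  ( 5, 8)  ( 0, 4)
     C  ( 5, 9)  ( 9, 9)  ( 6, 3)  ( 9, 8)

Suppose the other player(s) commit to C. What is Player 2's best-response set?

u_2(P vs C) = 9
u_2(Q vs C) = 9
u_2(R vs C) = 3
u_2(S vs C) = 8
max payoff 9 at {P,Q}

argmax u_2 = {P,Q}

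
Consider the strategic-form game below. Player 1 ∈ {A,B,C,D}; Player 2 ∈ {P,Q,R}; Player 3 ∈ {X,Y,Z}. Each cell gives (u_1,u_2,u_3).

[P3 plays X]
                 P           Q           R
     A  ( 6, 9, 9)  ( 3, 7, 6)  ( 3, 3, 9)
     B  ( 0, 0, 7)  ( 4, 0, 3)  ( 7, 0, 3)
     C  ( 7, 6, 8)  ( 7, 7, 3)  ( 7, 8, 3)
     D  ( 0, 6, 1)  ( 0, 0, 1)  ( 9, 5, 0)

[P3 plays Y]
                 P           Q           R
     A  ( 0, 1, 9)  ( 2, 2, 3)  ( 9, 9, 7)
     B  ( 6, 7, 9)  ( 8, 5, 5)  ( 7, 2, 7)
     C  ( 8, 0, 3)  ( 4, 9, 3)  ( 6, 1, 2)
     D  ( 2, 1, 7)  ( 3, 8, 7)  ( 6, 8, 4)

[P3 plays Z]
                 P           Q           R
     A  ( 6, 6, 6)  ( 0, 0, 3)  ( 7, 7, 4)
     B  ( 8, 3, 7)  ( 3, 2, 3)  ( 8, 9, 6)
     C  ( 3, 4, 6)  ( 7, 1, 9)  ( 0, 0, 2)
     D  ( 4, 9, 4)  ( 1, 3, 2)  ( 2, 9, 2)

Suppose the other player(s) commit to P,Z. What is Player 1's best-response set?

u_1(A vs P,Z) = 6
u_1(B vs P,Z) = 8
u_1(C vs P,Z) = 3
u_1(D vs P,Z) = 4
max payoff 8 at {B}

P1 best: {B}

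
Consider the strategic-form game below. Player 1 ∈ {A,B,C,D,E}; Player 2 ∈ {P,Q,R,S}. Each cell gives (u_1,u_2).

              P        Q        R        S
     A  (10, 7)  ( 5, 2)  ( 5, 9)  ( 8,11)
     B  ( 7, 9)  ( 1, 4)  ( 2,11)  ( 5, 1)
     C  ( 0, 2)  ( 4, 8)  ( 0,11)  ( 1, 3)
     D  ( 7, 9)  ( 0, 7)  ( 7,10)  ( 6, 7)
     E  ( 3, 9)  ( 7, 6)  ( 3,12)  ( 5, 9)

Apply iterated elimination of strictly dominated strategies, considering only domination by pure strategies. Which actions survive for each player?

Survivors P1:{A,D} P2:{R,S}

P1 drop B (A beats it: P:10>7 Q:5>1 R:5>2 S:8>5)
P1 drop C (A beats it: P:10>0 Q:5>4 R:5>0 S:8>1)
P2 drop P (R beats it: A:9>7 D:10>9 E:12>9)
P2 drop Q (R beats it: A:9>2 D:10>7 E:12>6)
P1 drop E (A beats it: R:5>3 S:8>5)
P1→{A,D} P2→{R,S}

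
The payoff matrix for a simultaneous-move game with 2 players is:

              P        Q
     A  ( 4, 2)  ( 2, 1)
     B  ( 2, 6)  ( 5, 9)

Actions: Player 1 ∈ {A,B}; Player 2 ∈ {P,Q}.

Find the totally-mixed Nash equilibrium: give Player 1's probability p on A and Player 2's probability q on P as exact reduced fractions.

p=3/4, q=3/5

P1 indiff ⇒ q·4+(1-q)·2 = q·2+(1-q)·5 ⇒ q(2) = (1-q)(3) ⇒ q = 3/5
P2 indiff ⇒ p·2+(1-p)·6 = p·1+(1-p)·9 ⇒ p(1) = (1-p)(3) ⇒ p = 3/4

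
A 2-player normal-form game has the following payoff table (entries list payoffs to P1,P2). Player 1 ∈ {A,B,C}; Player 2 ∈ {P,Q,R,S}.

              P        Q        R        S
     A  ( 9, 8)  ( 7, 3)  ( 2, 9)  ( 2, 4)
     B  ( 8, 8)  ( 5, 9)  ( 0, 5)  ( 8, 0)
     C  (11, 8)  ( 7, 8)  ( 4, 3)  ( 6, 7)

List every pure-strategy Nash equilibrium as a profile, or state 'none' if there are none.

(A,P): not NE [P1→C gives 11>9; P2→R gives 9>8]
(A,Q): not NE [P2→R gives 9>3]
(A,R): not NE [P1→C gives 4>2]
(A,S): not NE [P1→B gives 8>2; P2→R gives 9>4]
(B,P): not NE [P1→C gives 11>8; P2→Q gives 9>8]
(B,Q): not NE [P1→C gives 7>5]
(B,R): not NE [P1→C gives 4>0; P2→Q gives 9>5]
(B,S): not NE [P2→Q gives 9>0]
(C,P): NE
(C,Q): NE
(C,R): not NE [P2→Q gives 8>3]
(C,S): not NE [P1→B gives 8>6; P2→Q gives 8>7]

PSNE = {(C,P), (C,Q)}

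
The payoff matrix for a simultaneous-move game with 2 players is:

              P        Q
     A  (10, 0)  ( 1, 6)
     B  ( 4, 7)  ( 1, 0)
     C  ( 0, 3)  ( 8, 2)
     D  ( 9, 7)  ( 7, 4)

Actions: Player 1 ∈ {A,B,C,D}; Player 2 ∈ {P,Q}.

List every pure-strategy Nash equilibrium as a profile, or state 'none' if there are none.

(A,P): not NE [P2→Q gives 6>0]
(A,Q): not NE [P1→C gives 8>1]
(B,P): not NE [P1→A gives 10>4]
(B,Q): not NE [P1→C gives 8>1; P2→P gives 7>0]
(C,P): not NE [P1→A gives 10>0]
(C,Q): not NE [P2→P gives 3>2]
(D,P): not NE [P1→A gives 10>9]
(D,Q): not NE [P1→C gives 8>7; P2→P gives 7>4]

Equilibria: none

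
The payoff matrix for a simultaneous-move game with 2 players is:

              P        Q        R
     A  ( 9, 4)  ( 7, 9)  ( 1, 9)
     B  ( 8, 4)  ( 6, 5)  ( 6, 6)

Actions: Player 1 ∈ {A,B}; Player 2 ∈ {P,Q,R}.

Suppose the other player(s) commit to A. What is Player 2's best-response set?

u_2(P vs A) = 4
u_2(Q vs A) = 9
u_2(R vs A) = 9
max payoff 9 at {Q,R}

BR_2 = {Q,R}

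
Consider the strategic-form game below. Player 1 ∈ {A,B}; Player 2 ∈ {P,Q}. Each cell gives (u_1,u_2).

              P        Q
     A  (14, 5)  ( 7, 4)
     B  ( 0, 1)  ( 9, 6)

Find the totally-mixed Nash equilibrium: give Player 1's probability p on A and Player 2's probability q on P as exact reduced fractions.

P1 mixes 5/6 on A; P2 mixes 1/8 on P

P1 indiff ⇒ q·14+(1-q)·7 = q·0+(1-q)·9 ⇒ q(14) = (1-q)(2) ⇒ q = 1/8
P2 indiff ⇒ p·5+(1-p)·1 = p·4+(1-p)·6 ⇒ p(1) = (1-p)(5) ⇒ p = 5/6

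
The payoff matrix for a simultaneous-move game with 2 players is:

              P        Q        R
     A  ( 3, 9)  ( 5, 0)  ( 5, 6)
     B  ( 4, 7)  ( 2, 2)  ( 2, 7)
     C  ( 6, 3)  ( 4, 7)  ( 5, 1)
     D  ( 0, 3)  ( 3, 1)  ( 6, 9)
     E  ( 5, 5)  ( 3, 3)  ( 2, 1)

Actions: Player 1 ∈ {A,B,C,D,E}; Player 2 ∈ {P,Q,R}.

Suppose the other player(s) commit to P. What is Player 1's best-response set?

argmax u_1 = {C}

u_1(A vs P) = 3
u_1(B vs P) = 4
u_1(C vs P) = 6
u_1(D vs P) = 0
u_1(E vs P) = 5
max payoff 6 at {C}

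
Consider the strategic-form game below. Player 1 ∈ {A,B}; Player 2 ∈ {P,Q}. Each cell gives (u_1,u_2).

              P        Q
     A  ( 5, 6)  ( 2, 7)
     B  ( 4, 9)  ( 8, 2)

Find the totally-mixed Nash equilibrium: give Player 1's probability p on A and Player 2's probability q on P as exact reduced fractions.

(p,q) = (7/8, 6/7)

P1 indiff ⇒ q·5+(1-q)·2 = q·4+(1-q)·8 ⇒ q(1) = (1-q)(6) ⇒ q = 6/7
P2 indiff ⇒ p·6+(1-p)·9 = p·7+(1-p)·2 ⇒ p(-1) = (1-p)(-7) ⇒ p = 7/8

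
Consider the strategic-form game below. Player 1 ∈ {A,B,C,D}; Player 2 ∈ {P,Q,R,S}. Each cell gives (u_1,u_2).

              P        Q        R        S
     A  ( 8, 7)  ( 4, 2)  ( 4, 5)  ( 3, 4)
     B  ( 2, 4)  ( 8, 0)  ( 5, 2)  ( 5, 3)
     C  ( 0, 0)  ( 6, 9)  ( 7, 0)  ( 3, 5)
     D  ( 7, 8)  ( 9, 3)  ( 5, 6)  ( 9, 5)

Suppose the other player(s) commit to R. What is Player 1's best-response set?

u_1(A vs R) = 4
u_1(B vs R) = 5
u_1(C vs R) = 7
u_1(D vs R) = 5
max payoff 7 at {C}

P1 best: {C}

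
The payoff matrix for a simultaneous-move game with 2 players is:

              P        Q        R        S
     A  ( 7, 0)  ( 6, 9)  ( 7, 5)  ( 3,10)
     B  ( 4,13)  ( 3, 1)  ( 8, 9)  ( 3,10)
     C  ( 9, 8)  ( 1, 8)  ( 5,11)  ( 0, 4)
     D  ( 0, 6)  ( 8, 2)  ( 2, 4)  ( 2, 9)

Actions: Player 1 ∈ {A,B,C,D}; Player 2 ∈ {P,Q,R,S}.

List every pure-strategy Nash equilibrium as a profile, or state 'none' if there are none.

Nash profiles: (A,S)

(A,P): not NE [P1→C gives 9>7; P2→S gives 10>0]
(A,Q): not NE [P1→D gives 8>6; P2→S gives 10>9]
(A,R): not NE [P1→B gives 8>7; P2→S gives 10>5]
(A,S): NE
(B,P): not NE [P1→C gives 9>4]
(B,Q): not NE [P1→D gives 8>3; P2→P gives 13>1]
(B,R): not NE [P2→P gives 13>9]
(B,S): not NE [P2→P gives 13>10]
(C,P): not NE [P2→R gives 11>8]
(C,Q): not NE [P1→D gives 8>1; P2→R gives 11>8]
(C,R): not NE [P1→B gives 8>5]
(C,S): not NE [P1→B gives 3>0; P2→R gives 11>4]
(D,P): not NE [P1→C gives 9>0; P2→S gives 9>6]
(D,Q): not NE [P2→S gives 9>2]
(D,R): not NE [P1→B gives 8>2; P2→S gives 9>4]
(D,S): not NE [P1→B gives 3>2]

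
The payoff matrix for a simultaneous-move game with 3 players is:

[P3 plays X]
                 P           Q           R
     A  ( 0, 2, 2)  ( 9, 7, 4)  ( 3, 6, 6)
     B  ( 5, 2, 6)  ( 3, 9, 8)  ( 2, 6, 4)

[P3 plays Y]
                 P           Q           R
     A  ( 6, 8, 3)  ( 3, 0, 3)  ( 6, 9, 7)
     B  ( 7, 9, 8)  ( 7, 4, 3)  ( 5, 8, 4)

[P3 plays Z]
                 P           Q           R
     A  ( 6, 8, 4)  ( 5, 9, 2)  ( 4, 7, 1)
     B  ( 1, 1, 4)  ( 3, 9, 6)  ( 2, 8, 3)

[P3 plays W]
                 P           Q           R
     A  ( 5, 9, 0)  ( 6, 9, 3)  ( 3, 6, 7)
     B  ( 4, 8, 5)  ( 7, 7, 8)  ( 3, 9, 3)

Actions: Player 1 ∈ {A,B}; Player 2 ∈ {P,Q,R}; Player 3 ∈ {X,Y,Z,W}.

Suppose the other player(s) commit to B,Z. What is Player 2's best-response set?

u_2(P vs B,Z) = 1
u_2(Q vs B,Z) = 9
u_2(R vs B,Z) = 8
max payoff 9 at {Q}

argmax u_2 = {Q}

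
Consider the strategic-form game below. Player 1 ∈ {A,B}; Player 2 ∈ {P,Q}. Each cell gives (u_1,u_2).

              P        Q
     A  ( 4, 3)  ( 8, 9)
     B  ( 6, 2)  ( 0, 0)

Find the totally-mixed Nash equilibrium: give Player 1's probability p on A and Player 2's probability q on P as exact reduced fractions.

P1 indiff ⇒ q·4+(1-q)·8 = q·6+(1-q)·0 ⇒ q(-2) = (1-q)(-8) ⇒ q = 4/5
P2 indiff ⇒ p·3+(1-p)·2 = p·9+(1-p)·0 ⇒ p(-6) = (1-p)(-2) ⇒ p = 1/4

P1 mixes 1/4 on A; P2 mixes 4/5 on P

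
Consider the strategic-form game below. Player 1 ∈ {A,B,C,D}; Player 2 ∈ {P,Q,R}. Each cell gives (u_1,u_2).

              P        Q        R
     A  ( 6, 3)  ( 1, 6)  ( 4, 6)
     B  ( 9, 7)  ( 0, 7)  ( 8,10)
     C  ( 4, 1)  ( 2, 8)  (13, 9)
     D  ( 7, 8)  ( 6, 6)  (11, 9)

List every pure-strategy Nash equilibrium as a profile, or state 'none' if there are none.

PSNE = {(C,R)}

(A,P): not NE [P1→B gives 9>6; P2→R gives 6>3]
(A,Q): not NE [P1→D gives 6>1]
(A,R): not NE [P1→C gives 13>4]
(B,P): not NE [P2→R gives 10>7]
(B,Q): not NE [P1→D gives 6>0; P2→R gives 10>7]
(B,R): not NE [P1→C gives 13>8]
(C,P): not NE [P1→B gives 9>4; P2→R gives 9>1]
(C,Q): not NE [P1→D gives 6>2; P2→R gives 9>8]
(C,R): NE
(D,P): not NE [P1→B gives 9>7; P2→R gives 9>8]
(D,Q): not NE [P2→R gives 9>6]
(D,R): not NE [P1→C gives 13>11]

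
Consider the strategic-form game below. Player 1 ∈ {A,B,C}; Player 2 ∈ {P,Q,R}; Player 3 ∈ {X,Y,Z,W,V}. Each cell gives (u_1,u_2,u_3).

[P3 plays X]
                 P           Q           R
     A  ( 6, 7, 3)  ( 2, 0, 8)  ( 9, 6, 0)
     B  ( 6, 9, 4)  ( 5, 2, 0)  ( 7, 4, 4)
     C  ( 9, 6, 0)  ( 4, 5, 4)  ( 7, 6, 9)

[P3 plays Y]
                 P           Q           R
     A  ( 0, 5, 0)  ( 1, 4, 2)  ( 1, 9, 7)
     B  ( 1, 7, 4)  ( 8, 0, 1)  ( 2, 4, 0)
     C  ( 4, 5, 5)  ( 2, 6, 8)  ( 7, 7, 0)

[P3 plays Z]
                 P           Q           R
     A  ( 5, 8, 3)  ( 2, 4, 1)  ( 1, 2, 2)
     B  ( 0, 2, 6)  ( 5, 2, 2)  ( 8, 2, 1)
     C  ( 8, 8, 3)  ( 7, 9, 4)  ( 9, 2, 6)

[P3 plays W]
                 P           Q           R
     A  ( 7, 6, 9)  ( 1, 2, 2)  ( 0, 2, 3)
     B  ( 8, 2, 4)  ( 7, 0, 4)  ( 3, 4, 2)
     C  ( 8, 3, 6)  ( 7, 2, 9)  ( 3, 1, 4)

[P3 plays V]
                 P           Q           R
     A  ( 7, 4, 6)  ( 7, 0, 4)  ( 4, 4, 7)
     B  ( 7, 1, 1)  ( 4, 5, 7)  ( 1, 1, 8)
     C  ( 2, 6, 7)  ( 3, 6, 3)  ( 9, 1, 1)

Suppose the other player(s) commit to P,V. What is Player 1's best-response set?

u_1(A vs P,V) = 7
u_1(B vs P,V) = 7
u_1(C vs P,V) = 2
max payoff 7 at {A,B}

P1 best: {A,B}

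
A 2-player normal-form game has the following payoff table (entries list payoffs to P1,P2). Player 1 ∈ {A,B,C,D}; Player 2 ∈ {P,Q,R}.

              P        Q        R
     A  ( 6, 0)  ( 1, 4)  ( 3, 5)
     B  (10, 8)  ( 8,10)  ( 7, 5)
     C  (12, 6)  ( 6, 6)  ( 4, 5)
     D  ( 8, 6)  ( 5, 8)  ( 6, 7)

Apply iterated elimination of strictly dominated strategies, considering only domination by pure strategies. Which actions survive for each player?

P1 drop A (B beats it: P:10>6 Q:8>1 R:7>3)
P1 drop D (B beats it: P:10>8 Q:8>5 R:7>6)
P2 drop R (P beats it: B:8>5 C:6>5)
P1→{B,C} P2→{P,Q}

IESDS → P1:{B,C} P2:{P,Q}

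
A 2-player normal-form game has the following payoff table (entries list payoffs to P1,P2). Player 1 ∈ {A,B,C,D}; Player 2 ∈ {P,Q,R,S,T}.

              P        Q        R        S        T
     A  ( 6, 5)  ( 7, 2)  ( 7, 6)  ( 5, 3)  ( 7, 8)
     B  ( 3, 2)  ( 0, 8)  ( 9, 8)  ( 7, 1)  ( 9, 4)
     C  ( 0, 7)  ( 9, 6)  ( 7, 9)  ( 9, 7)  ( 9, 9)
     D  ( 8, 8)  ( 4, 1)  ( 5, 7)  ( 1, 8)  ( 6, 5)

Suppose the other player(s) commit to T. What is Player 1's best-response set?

u_1(A vs T) = 7
u_1(B vs T) = 9
u_1(C vs T) = 9
u_1(D vs T) = 6
max payoff 9 at {B,C}

P1 best: {B,C}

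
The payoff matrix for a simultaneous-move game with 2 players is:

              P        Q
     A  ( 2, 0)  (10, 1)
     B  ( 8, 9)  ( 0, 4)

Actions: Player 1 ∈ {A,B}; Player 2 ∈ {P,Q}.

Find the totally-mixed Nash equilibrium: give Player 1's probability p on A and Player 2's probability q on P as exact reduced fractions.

p=5/6, q=5/8

P1 indiff ⇒ q·2+(1-q)·10 = q·8+(1-q)·0 ⇒ q(-6) = (1-q)(-10) ⇒ q = 5/8
P2 indiff ⇒ p·0+(1-p)·9 = p·1+(1-p)·4 ⇒ p(-1) = (1-p)(-5) ⇒ p = 5/6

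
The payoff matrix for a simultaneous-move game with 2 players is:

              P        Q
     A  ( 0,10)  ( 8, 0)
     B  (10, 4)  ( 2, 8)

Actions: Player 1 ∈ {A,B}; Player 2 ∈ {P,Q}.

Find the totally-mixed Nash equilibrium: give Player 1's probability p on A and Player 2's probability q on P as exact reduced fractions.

(p,q) = (2/7, 3/8)

P1 indiff ⇒ q·0+(1-q)·8 = q·10+(1-q)·2 ⇒ q(-10) = (1-q)(-6) ⇒ q = 3/8
P2 indiff ⇒ p·10+(1-p)·4 = p·0+(1-p)·8 ⇒ p(10) = (1-p)(4) ⇒ p = 2/7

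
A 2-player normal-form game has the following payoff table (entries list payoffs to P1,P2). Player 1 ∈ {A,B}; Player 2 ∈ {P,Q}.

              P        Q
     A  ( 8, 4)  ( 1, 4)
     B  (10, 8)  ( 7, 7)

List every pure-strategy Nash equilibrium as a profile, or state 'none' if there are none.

(A,P): not NE [P1→B gives 10>8]
(A,Q): not NE [P1→B gives 7>1]
(B,P): NE
(B,Q): not NE [P2→P gives 8>7]

NE set: (B,P)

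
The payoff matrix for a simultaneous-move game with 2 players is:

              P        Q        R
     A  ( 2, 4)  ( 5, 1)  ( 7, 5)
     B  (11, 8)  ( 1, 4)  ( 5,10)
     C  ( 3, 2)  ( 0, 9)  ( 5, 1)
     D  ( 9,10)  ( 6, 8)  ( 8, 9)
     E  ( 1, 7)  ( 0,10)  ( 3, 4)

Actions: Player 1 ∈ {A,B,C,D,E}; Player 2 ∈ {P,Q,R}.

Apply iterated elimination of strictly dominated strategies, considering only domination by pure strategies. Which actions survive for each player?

Remaining: P1:{B,D} P2:{P,R}

P1 drop A (D beats it: P:9>2 Q:6>5 R:8>7)
P1 drop C (D beats it: P:9>3 Q:6>0 R:8>5)
P1 drop E (B beats it: P:11>1 Q:1>0 R:5>3)
P2 drop Q (P beats it: B:8>4 D:10>8)
P1→{B,D} P2→{P,R}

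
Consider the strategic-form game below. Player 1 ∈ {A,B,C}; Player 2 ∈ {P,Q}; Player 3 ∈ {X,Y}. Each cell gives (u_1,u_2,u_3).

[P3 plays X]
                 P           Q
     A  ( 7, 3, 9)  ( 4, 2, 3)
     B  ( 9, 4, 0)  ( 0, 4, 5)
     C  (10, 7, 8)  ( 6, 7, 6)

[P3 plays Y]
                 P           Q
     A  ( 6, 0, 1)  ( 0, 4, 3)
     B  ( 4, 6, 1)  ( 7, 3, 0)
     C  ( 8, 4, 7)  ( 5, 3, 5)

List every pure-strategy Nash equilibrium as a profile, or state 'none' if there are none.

NE set: (C,P,X), (C,Q,X)

(A,P,X): not NE [P1→C gives 10>7]
(A,P,Y): not NE [P1→C gives 8>6; P2→Q gives 4>0; P3→X gives 9>1]
(A,Q,X): not NE [P1→C gives 6>4; P2→P gives 3>2]
(A,Q,Y): not NE [P1→B gives 7>0]
(B,P,X): not NE [P1→C gives 10>9; P3→Y gives 1>0]
(B,P,Y): not NE [P1→C gives 8>4]
(B,Q,X): not NE [P1→C gives 6>0]
(B,Q,Y): not NE [P2→P gives 6>3; P3→X gives 5>0]
(C,P,X): NE
(C,P,Y): not NE [P3→X gives 8>7]
(C,Q,X): NE
(C,Q,Y): not NE [P1→B gives 7>5; P2→P gives 4>3; P3→X gives 6>5]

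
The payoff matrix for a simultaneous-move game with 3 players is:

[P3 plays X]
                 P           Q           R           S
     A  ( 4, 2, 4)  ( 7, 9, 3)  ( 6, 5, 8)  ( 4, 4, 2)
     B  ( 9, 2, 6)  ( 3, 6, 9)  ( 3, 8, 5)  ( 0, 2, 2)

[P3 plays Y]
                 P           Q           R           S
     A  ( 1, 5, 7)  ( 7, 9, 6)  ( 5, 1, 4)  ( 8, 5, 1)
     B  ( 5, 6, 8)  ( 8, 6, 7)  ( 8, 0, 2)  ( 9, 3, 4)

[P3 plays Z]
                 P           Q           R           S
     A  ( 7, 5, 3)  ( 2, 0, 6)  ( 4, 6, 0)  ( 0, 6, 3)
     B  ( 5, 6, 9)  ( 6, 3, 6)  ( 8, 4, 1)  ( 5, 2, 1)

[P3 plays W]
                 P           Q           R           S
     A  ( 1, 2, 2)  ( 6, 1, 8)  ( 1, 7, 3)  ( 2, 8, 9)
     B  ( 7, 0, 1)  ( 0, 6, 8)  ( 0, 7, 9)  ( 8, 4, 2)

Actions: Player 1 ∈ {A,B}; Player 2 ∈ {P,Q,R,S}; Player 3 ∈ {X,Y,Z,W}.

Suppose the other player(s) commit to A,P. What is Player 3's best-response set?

P3 best: {Y}

u_3(X vs A,P) = 4
u_3(Y vs A,P) = 7
u_3(Z vs A,P) = 3
u_3(W vs A,P) = 2
max payoff 7 at {Y}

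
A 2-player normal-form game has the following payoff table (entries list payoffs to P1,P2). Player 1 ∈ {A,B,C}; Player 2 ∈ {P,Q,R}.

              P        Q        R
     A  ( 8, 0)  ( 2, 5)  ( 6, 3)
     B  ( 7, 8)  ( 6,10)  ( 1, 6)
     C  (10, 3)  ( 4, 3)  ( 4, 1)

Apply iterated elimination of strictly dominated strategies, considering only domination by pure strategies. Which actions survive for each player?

P2 drop R (Q beats it: A:5>3 B:10>6 C:3>1)
P1 drop A (C beats it: P:10>8 Q:4>2)
P1→{B,C} P2→{P,Q}

Survivors P1:{B,C} P2:{P,Q}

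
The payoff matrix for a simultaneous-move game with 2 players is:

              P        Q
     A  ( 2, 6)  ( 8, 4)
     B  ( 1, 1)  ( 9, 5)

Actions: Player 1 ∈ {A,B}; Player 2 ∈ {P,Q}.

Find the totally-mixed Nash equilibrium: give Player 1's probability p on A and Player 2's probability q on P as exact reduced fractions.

p=2/3, q=1/2

P1 indiff ⇒ q·2+(1-q)·8 = q·1+(1-q)·9 ⇒ q(1) = (1-q)(1) ⇒ q = 1/2
P2 indiff ⇒ p·6+(1-p)·1 = p·4+(1-p)·5 ⇒ p(2) = (1-p)(4) ⇒ p = 2/3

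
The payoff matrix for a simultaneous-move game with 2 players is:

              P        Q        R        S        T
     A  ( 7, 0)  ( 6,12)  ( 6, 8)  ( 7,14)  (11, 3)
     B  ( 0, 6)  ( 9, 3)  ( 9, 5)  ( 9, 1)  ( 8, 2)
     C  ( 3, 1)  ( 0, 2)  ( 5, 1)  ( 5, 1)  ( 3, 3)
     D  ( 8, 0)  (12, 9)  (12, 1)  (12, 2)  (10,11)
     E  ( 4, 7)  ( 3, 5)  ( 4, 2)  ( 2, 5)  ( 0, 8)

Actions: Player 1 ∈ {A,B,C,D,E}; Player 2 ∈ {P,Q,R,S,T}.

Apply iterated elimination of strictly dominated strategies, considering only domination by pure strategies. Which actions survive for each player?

P1 drop B (D beats it: P:8>0 Q:12>9 R:12>9 S:12>9 T:10>8)
P1 drop C (A beats it: P:7>3 Q:6>0 R:6>5 S:7>5 T:11>3)
P1 drop E (A beats it: P:7>4 Q:6>3 R:6>4 S:7>2 T:11>0)
P2 drop P (Q beats it: A:12>0 D:9>0)
P2 drop R (Q beats it: A:12>8 D:9>1)
P1→{A,D} P2→{Q,S,T}

Remaining: P1:{A,D} P2:{Q,S,T}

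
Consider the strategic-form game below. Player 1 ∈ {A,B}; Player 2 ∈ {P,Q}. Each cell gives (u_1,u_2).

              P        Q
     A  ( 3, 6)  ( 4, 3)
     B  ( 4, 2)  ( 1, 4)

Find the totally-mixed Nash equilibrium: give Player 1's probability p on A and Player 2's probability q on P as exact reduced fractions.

P1 indiff ⇒ q·3+(1-q)·4 = q·4+(1-q)·1 ⇒ q(-1) = (1-q)(-3) ⇒ q = 3/4
P2 indiff ⇒ p·6+(1-p)·2 = p·3+(1-p)·4 ⇒ p(3) = (1-p)(2) ⇒ p = 2/5

P1 mixes 2/5 on A; P2 mixes 3/4 on P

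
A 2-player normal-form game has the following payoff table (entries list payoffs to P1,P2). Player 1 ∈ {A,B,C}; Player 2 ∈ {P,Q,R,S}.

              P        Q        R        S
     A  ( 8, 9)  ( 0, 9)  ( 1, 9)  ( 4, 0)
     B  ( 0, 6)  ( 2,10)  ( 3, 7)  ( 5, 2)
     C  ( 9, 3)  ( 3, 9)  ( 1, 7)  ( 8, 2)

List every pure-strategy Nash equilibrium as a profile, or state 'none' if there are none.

(A,P): not NE [P1→C gives 9>8]
(A,Q): not NE [P1→C gives 3>0]
(A,R): not NE [P1→B gives 3>1]
(A,S): not NE [P1→C gives 8>4; P2→R gives 9>0]
(B,P): not NE [P1→C gives 9>0; P2→Q gives 10>6]
(B,Q): not NE [P1→C gives 3>2]
(B,R): not NE [P2→Q gives 10>7]
(B,S): not NE [P1→C gives 8>5; P2→Q gives 10>2]
(C,P): not NE [P2→Q gives 9>3]
(C,Q): NE
(C,R): not NE [P1→B gives 3>1; P2→Q gives 9>7]
(C,S): not NE [P2→Q gives 9>2]

PSNE = {(C,Q)}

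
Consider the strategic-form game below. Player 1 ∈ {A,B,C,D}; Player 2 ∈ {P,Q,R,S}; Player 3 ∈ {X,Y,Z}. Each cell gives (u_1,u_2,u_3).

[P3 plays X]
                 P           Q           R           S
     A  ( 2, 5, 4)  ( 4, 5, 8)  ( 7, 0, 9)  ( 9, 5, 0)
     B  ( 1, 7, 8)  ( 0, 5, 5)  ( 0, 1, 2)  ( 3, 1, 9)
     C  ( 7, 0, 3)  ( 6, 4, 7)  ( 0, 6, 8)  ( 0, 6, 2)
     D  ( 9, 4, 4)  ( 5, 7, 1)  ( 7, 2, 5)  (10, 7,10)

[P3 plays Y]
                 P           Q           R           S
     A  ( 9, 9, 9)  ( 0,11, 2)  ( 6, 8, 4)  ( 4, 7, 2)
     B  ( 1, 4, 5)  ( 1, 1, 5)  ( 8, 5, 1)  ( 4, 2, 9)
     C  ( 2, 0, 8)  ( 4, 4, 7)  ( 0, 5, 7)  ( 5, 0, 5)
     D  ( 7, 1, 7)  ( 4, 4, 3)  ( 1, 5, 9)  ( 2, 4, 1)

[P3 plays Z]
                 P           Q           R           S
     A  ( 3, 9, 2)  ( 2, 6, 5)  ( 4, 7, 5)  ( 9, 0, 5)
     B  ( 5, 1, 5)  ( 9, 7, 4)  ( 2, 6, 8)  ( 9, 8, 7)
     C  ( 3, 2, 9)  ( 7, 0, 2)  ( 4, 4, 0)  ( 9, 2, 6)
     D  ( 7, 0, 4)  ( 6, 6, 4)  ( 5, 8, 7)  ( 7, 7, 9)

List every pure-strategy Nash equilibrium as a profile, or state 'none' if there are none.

PSNE = {(D,S,X)}

(A,P,X): not NE [P1→D gives 9>2; P3→Y gives 9>4]
(A,P,Y): not NE [P2→Q gives 11>9]
(A,P,Z): not NE [P1→D gives 7>3; P3→Y gives 9>2]
(A,Q,X): not NE [P1→C gives 6>4]
(A,Q,Y): not NE [P1→D gives 4>0; P3→X gives 8>2]
(A,Q,Z): not NE [P1→B gives 9>2; P2→P gives 9>6; P3→X gives 8>5]
(A,R,X): not NE [P2→S gives 5>0]
(A,R,Y): not NE [P1→B gives 8>6; P2→Q gives 11>8; P3→X gives 9>4]
(A,R,Z): not NE [P1→D gives 5>4; P2→P gives 9>7; P3→X gives 9>5]
(A,S,X): not NE [P1→D gives 10>9; P3→Z gives 5>0]
(A,S,Y): not NE [P1→C gives 5>4; P2→Q gives 11>7; P3→Z gives 5>2]
(A,S,Z): not NE [P2→P gives 9>0]
(B,P,X): not NE [P1→D gives 9>1]
(B,P,Y): not NE [P1→A gives 9>1; P2→R gives 5>4; P3→X gives 8>5]
(B,P,Z): not NE [P1→D gives 7>5; P2→S gives 8>1; P3→X gives 8>5]
(B,Q,X): not NE [P1→C gives 6>0; P2→P gives 7>5]
(B,Q,Y): not NE [P1→D gives 4>1; P2→R gives 5>1]
(B,Q,Z): not NE [P2→S gives 8>7; P3→Y gives 5>4]
(B,R,X): not NE [P1→D gives 7>0; P2→P gives 7>1; P3→Z gives 8>2]
(B,R,Y): not NE [P3→Z gives 8>1]
(B,R,Z): not NE [P1→D gives 5>2; P2→S gives 8>6]
(B,S,X): not NE [P1→D gives 10>3; P2→P gives 7>1]
(B,S,Y): not NE [P1→C gives 5>4; P2→R gives 5>2]
(B,S,Z): not NE [P3→Y gives 9>7]
(C,P,X): not NE [P1→D gives 9>7; P2→S gives 6>0; P3→Z gives 9>3]
(C,P,Y): not NE [P1→A gives 9>2; P2→R gives 5>0; P3→Z gives 9>8]
(C,P,Z): not NE [P1→D gives 7>3; P2→R gives 4>2]
(C,Q,X): not NE [P2→S gives 6>4]
(C,Q,Y): not NE [P2→R gives 5>4]
(C,Q,Z): not NE [P1→B gives 9>7; P2→R gives 4>0; P3→Y gives 7>2]
(C,R,X): not NE [P1→D gives 7>0]
(C,R,Y): not NE [P1→B gives 8>0; P3→X gives 8>7]
(C,R,Z): not NE [P1→D gives 5>4; P3→X gives 8>0]
(C,S,X): not NE [P1→D gives 10>0; P3→Z gives 6>2]
(C,S,Y): not NE [P2→R gives 5>0; P3→Z gives 6>5]
(C,S,Z): not NE [P2→R gives 4>2]
(D,P,X): not NE [P2→S gives 7>4; P3→Y gives 7>4]
(D,P,Y): not NE [P1→A gives 9>7; P2→R gives 5>1]
(D,P,Z): not NE [P2→R gives 8>0; P3→Y gives 7>4]
(D,Q,X): not NE [P1→C gives 6>5; P3→Z gives 4>1]
(D,Q,Y): not NE [P2→R gives 5>4; P3→Z gives 4>3]
(D,Q,Z): not NE [P1→B gives 9>6; P2→R gives 8>6]
(D,R,X): not NE [P2→S gives 7>2; P3→Y gives 9>5]
(D,R,Y): not NE [P1→B gives 8>1]
(D,R,Z): not NE [P3→Y gives 9>7]
(D,S,X): NE
(D,S,Y): not NE [P1→C gives 5>2; P2→R gives 5>4; P3→X gives 10>1]
(D,S,Z): not NE [P1→C gives 9>7; P2→R gives 8>7; P3→X gives 10>9]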